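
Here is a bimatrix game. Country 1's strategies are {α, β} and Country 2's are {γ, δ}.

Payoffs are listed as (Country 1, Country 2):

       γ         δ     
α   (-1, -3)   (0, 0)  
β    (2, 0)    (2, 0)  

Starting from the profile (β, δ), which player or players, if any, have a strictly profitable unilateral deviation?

Neither

Country 1 at (β, δ) earns 2; deviating to α yields 0 — not better.
Country 2 earns 0; deviating to γ yields 0 — not better.
Neither player can strictly improve; the profile is a Nash equilibrium.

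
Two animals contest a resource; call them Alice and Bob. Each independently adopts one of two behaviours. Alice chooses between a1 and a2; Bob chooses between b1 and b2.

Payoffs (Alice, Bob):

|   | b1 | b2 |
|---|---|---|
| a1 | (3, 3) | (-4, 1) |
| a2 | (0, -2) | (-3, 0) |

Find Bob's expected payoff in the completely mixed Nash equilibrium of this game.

First find p, the probability Alice plays a1, from Bob's indifference between b1 and b2: 3p − 2(1−p) = p, giving p = 1/2.
Since Bob is indifferent in equilibrium, Bob's expected payoff equals the payoff from either column against (1/2, 1/2). Using b1: 3(1/2) − 2(1/2) = 1/2.

1/2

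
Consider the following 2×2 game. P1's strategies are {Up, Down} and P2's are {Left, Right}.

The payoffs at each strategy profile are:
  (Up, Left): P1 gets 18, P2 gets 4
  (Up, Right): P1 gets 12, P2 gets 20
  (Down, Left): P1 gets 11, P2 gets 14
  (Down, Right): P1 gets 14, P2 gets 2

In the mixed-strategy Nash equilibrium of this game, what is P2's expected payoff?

First find p, the probability P1 plays Up, from P2's indifference between Left and Right: 4p + 14(1−p) = 20p + 2(1−p), giving p = 3/7.
Since P2 is indifferent in equilibrium, P2's expected payoff equals the payoff from either column against (3/7, 4/7). Using Left: 4(3/7) + 14(4/7) = 68/7.

68/7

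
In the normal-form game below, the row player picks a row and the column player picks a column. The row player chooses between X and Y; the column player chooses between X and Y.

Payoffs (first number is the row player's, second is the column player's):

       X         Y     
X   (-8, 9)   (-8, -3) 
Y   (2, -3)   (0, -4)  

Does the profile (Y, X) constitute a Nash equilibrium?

Yes

At (Y, X), the row player earns 2; switching to X would give -8, so the row player has no profitable deviation.
The column player earns -3; switching to Y would give -4, so the column player has no profitable deviation.
Neither player can gain by a unilateral deviation, so this profile is a Nash equilibrium.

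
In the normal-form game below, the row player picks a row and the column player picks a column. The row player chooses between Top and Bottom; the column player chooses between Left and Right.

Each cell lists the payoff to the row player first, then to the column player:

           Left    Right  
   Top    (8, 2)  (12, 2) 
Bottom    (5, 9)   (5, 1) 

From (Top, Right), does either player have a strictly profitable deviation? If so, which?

The row player at (Top, Right) earns 12; deviating to Bottom yields 5 — not better.
The column player earns 2; deviating to Left yields 2 — not better.
Neither player can strictly improve; the profile is a Nash equilibrium.

Neither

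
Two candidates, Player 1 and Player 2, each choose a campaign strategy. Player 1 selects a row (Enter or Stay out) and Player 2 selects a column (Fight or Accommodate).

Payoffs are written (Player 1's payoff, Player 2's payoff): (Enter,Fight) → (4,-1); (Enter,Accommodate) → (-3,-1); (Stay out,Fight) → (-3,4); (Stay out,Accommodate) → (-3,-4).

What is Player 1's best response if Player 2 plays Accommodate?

Against Accommodate, Player 1 earns -3 from Enter and -3 from Stay out.
So either strategy is a best response.

either — both Enter and Stay out are best responses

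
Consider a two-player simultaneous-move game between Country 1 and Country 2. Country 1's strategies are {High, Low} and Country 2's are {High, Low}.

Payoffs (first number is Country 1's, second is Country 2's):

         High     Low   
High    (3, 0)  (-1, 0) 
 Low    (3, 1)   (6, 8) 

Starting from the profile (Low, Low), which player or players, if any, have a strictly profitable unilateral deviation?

Neither

Country 1 at (Low, Low) earns 6; deviating to High yields -1 — not better.
Country 2 earns 8; deviating to High yields 1 — not better.
Neither player can strictly improve; the profile is a Nash equilibrium.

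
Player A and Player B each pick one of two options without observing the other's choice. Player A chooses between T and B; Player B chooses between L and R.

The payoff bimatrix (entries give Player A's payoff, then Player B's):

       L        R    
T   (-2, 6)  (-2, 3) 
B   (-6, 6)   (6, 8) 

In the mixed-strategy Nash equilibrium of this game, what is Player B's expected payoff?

6

First find p, the probability Player A plays T, from Player B's indifference between L and R: 6p + 6(1−p) = 3p + 8(1−p), giving p = 2/5.
Since Player B is indifferent in equilibrium, Player B's expected payoff equals the payoff from either column against (2/5, 3/5). Using L: 6(2/5) + 6(3/5) = 6.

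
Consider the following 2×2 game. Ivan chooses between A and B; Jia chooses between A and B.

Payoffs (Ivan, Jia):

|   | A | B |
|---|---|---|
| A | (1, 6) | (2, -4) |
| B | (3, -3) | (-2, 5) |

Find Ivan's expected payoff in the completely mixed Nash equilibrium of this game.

4/3

First find q, the probability Jia plays A, from Ivan's indifference between A and B: q + 2(1−q) = 3q − 2(1−q), giving q = 2/3.
Since Ivan is indifferent in equilibrium, Ivan's expected payoff equals the payoff from either row against (2/3, 1/3). Using A: (2/3) + 2(1/3) = 4/3.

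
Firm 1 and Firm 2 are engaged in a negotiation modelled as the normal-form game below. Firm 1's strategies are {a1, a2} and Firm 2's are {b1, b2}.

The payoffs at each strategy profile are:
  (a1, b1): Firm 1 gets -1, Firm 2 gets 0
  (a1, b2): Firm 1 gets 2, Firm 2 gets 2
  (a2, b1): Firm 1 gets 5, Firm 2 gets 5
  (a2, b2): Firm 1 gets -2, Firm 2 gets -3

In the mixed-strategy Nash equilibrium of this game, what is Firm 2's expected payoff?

1

First find x, the probability Firm 1 plays a1, from Firm 2's indifference between b1 and b2: 5(1−x) = 2x − 3(1−x), giving x = 4/5.
Since Firm 2 is indifferent in equilibrium, Firm 2's expected payoff equals the payoff from either column against (4/5, 1/5). Using b1: 5(1/5) = 1.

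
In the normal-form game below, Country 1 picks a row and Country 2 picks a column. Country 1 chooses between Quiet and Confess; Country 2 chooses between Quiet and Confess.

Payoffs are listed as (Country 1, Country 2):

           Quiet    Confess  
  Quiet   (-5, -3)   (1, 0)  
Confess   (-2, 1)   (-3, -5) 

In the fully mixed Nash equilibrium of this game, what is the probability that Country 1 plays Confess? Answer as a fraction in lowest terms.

1/3

Let p be the probability that Country 1 plays Quiet. In a completely mixed equilibrium, Country 2 must be indifferent between Quiet and Confess.
Country 2's expected payoff from Quiet is −3p + (1−p); from Confess it is −5(1−p).
Setting these equal: −4p + 1 = 5p − 5, so p = 2/3.
Therefore Country 1 plays Confess with probability 1 − 2/3 = 1/3.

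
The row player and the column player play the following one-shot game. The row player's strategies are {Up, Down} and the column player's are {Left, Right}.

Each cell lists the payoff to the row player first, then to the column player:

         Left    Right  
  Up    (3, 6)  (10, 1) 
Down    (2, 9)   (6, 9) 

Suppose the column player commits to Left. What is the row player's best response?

Against Left, the row player earns 3 from Up and 2 from Down.
So Up is the best response.

Up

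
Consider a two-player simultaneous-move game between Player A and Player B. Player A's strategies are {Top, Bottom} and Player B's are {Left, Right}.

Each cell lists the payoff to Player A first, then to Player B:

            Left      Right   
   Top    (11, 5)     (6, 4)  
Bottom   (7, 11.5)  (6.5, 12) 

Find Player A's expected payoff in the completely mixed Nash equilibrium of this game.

First find q, the probability Player B plays Left, from Player A's indifference between Top and Bottom: 11q + 6(1−q) = 7q + 6.5(1−q), giving q = 1/9.
Since Player A is indifferent in equilibrium, Player A's expected payoff equals the payoff from either row against (1/9, 8/9). Using Top: 11(1/9) + 6(8/9) = 59/9.

59/9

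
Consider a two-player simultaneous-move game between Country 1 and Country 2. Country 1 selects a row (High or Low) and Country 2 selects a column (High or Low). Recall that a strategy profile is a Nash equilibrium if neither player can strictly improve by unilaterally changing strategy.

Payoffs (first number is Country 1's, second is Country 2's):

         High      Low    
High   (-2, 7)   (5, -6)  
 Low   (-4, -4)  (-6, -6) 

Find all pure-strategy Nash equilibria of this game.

(High, High): Country 1 gets -2 ≥ -4 from Low, and Country 2 gets 7 ≥ -6 from Low — Nash equilibrium.
(High, Low): Country 2 prefers High (7 > -6) — not an equilibrium.
(Low, High): Country 1 prefers High (-2 > -4) — not an equilibrium.
(Low, Low): Country 1 prefers High (5 > -6); Country 2 prefers High (-4 > -6) — not an equilibrium.

(High, High)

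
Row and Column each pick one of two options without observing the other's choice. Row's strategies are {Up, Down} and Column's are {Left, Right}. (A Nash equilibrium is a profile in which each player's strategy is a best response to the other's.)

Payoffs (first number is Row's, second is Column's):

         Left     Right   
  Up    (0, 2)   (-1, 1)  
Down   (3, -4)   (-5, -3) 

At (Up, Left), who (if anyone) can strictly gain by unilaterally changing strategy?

Row at (Up, Left) earns 0; deviating to Down yields 3 — a strict improvement.
Column earns 2; deviating to Right yields 1 — not better.
Only Row has a strictly profitable deviation.

Row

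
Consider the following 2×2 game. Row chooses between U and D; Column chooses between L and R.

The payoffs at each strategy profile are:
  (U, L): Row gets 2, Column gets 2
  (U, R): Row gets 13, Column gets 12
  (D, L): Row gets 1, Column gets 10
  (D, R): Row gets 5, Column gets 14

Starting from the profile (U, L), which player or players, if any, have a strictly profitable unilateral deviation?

Row at (U, L) earns 2; deviating to D yields 1 — not better.
Column earns 2; deviating to R yields 12 — a strict improvement.
Only Column has a strictly profitable deviation.

Column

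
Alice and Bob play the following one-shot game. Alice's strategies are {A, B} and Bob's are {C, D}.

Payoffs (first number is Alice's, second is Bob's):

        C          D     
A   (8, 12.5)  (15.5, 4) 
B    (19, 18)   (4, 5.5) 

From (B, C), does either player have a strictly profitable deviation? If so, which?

Neither

Alice at (B, C) earns 19; deviating to A yields 8 — not better.
Bob earns 18; deviating to D yields 5.5 — not better.
Neither player can strictly improve; the profile is a Nash equilibrium.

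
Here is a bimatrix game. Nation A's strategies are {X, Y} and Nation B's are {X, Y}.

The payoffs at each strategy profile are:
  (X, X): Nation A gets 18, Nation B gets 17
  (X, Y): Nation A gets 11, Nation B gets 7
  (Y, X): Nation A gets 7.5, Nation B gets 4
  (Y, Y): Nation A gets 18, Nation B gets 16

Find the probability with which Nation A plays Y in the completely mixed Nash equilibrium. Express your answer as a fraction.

5/11

Let r be the probability that Nation A plays X. In a completely mixed equilibrium, Nation B must be indifferent between X and Y.
Nation B's expected payoff from X is 17r + 4(1−r); from Y it is 7r + 16(1−r).
Setting these equal: 13r + 4 = −9r + 16, so r = 6/11.
Therefore Nation A plays Y with probability 1 − 6/11 = 5/11.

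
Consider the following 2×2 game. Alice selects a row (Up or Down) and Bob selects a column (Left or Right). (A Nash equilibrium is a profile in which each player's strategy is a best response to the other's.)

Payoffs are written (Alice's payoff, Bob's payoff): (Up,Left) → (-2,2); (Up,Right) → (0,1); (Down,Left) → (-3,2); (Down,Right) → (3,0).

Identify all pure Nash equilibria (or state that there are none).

(Up, Left): Alice gets -2 ≥ -3 from Down, and Bob gets 2 ≥ 1 from Right — Nash equilibrium.
(Up, Right): Alice prefers Down (3 > 0); Bob prefers Left (2 > 1) — not an equilibrium.
(Down, Left): Alice prefers Up (-2 > -3) — not an equilibrium.
(Down, Right): Bob prefers Left (2 > 0) — not an equilibrium.

(Up, Left)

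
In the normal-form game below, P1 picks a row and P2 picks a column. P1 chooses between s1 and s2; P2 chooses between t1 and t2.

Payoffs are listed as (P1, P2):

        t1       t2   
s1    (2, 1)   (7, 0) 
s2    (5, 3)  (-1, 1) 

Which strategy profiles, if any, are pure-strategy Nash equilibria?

(s2, t1)

(s1, t1): P1 prefers s2 (5 > 2) — not an equilibrium.
(s1, t2): P2 prefers t1 (1 > 0) — not an equilibrium.
(s2, t1): P1 gets 5 ≥ 2 from s1, and P2 gets 3 ≥ 1 from t2 — Nash equilibrium.
(s2, t2): P1 prefers s1 (7 > -1); P2 prefers t1 (3 > 1) — not an equilibrium.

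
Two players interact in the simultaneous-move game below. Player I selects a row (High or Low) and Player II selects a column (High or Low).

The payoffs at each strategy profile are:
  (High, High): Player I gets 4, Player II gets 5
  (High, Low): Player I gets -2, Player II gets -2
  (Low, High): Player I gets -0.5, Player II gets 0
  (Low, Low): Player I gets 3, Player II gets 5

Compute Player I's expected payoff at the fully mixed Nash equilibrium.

First find q, the probability Player II plays High, from Player I's indifference between High and Low: 4q − 2(1−q) = −0.5q + 3(1−q), giving q = 10/19.
Since Player I is indifferent in equilibrium, Player I's expected payoff equals the payoff from either row against (10/19, 9/19). Using High: 4(10/19) − 2(9/19) = 22/19.

22/19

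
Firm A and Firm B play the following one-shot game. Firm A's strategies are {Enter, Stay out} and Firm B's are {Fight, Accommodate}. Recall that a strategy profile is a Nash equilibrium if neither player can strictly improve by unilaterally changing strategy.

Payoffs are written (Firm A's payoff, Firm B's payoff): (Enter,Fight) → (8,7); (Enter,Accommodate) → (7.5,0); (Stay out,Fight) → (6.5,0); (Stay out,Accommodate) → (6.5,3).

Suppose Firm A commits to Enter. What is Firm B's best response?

Fight

Against Enter, Firm B earns 7 from Fight and 0 from Accommodate.
So Fight is the best response.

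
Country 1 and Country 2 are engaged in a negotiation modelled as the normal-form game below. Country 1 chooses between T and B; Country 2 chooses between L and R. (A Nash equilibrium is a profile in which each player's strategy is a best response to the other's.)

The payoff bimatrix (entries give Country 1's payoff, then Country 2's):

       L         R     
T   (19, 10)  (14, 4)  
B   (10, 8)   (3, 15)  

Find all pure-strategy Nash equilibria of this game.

(T, L)

(T, L): Country 1 gets 19 ≥ 10 from B, and Country 2 gets 10 ≥ 4 from R — Nash equilibrium.
(T, R): Country 2 prefers L (10 > 4) — not an equilibrium.
(B, L): Country 1 prefers T (19 > 10); Country 2 prefers R (15 > 8) — not an equilibrium.
(B, R): Country 1 prefers T (14 > 3) — not an equilibrium.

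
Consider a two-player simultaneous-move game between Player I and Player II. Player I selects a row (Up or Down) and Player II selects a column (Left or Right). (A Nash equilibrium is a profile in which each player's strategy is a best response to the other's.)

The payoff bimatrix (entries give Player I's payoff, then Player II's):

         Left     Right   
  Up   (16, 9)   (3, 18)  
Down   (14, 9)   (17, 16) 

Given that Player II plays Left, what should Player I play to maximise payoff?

Up

Against Left, Player I earns 16 from Up and 14 from Down.
So Up is the best response.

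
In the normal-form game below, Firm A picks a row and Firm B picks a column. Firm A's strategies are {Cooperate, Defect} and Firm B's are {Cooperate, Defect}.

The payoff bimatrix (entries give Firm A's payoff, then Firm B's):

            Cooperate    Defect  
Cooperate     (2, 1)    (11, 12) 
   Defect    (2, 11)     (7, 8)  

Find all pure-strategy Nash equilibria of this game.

(Cooperate, Defect) and (Defect, Cooperate)

(Cooperate, Cooperate): Firm B prefers Defect (12 > 1) — not an equilibrium.
(Cooperate, Defect): Firm A gets 11 ≥ 7 from Defect, and Firm B gets 12 ≥ 1 from Cooperate — Nash equilibrium.
(Defect, Cooperate): Firm A gets 2 ≥ 2 from Cooperate, and Firm B gets 11 ≥ 8 from Defect — Nash equilibrium.
(Defect, Defect): Firm A prefers Cooperate (11 > 7); Firm B prefers Cooperate (11 > 8) — not an equilibrium.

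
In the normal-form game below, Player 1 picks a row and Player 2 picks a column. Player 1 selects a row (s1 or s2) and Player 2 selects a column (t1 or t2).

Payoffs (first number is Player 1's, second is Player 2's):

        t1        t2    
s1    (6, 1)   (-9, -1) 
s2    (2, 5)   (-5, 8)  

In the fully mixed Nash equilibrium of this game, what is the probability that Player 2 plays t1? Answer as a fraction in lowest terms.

1/2

Let y be the probability that Player 2 plays t1. In a completely mixed equilibrium, Player 1 must be indifferent between s1 and s2.
Player 1's expected payoff from s1 is 6y − 9(1−y); from s2 it is 2y − 5(1−y).
Setting these equal: 15y − 9 = 7y − 5, so y = 1/2.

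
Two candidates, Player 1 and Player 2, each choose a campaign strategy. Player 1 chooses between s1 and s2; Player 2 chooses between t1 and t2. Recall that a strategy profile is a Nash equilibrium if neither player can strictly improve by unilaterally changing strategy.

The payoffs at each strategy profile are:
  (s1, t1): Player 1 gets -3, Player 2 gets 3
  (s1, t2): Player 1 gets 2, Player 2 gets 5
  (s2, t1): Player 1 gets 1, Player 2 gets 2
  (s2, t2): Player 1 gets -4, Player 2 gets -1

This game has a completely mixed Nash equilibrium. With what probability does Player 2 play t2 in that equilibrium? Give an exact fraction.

Let y be the probability that Player 2 plays t1. In a completely mixed equilibrium, Player 1 must be indifferent between s1 and s2.
Player 1's expected payoff from s1 is −3y + 2(1−y); from s2 it is y − 4(1−y).
Setting these equal: −5y + 2 = 5y − 4, so y = 3/5.
Therefore Player 2 plays t2 with probability 1 − 3/5 = 2/5.

2/5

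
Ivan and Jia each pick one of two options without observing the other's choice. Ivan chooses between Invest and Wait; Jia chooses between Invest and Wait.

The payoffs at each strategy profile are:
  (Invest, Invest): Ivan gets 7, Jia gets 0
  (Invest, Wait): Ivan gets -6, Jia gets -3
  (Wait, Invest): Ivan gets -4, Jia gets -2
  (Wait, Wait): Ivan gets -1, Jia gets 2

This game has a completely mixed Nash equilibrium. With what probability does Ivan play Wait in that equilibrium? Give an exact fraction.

3/7

Let r be the probability that Ivan plays Invest. In a completely mixed equilibrium, Jia must be indifferent between Invest and Wait.
Jia's expected payoff from Invest is −2(1−r); from Wait it is −3r + 2(1−r).
Setting these equal: 2r − 2 = −5r + 2, so r = 4/7.
Therefore Ivan plays Wait with probability 1 − 4/7 = 3/7.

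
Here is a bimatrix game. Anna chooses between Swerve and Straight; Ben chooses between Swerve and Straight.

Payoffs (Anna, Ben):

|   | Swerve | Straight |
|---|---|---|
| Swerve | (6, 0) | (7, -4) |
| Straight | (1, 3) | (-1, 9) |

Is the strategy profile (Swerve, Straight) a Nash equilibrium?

At (Swerve, Straight), Anna earns 7; switching to Straight would give -1, so Anna has no profitable deviation.
Ben earns -4; switching to Swerve would give 0, so Ben would deviate.
Since at least one player can profitably deviate, this is not a Nash equilibrium.

No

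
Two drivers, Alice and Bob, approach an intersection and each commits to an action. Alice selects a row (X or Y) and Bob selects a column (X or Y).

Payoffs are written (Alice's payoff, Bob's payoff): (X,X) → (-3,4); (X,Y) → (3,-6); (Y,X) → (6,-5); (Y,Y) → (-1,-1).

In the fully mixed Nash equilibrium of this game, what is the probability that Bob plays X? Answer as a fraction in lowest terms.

4/13

Let c be the probability that Bob plays X. In a completely mixed equilibrium, Alice must be indifferent between X and Y.
Alice's expected payoff from X is −3c + 3(1−c); from Y it is 6c − (1−c).
Setting these equal: −6c + 3 = 7c − 1, so c = 4/13.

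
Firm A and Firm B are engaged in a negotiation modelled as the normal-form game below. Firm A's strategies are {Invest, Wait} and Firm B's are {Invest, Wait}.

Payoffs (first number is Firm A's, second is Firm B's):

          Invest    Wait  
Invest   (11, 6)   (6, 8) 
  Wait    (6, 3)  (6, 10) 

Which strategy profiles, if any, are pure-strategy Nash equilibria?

(Invest, Invest): Firm B prefers Wait (8 > 6) — not an equilibrium.
(Invest, Wait): Firm A gets 6 ≥ 6 from Wait, and Firm B gets 8 ≥ 6 from Invest — Nash equilibrium.
(Wait, Invest): Firm A prefers Invest (11 > 6); Firm B prefers Wait (10 > 3) — not an equilibrium.
(Wait, Wait): Firm A gets 6 ≥ 6 from Invest, and Firm B gets 10 ≥ 3 from Invest — Nash equilibrium.

(Invest, Wait) and (Wait, Wait)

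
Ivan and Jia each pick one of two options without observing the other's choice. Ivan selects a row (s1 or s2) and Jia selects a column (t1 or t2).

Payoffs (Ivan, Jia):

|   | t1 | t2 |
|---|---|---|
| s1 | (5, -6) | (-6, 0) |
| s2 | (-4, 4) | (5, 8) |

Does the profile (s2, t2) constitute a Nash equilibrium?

Yes

At (s2, t2), Ivan earns 5; switching to s1 would give -6, so Ivan has no profitable deviation.
Jia earns 8; switching to t1 would give 4, so Jia has no profitable deviation.
Neither player can gain by a unilateral deviation, so this profile is a Nash equilibrium.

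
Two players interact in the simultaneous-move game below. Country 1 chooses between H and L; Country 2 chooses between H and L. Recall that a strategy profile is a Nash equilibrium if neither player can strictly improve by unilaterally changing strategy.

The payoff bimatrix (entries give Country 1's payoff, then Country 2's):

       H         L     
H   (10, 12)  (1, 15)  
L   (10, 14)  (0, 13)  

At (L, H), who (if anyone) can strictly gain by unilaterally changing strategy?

Neither

Country 1 at (L, H) earns 10; deviating to H yields 10 — not better.
Country 2 earns 14; deviating to L yields 13 — not better.
Neither player can strictly improve; the profile is a Nash equilibrium.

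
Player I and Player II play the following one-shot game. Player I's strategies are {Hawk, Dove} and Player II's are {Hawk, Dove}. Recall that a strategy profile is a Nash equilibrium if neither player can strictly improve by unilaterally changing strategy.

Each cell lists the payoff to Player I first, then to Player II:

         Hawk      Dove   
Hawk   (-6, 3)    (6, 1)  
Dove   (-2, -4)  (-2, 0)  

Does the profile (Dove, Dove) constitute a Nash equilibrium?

At (Dove, Dove), Player I earns -2; switching to Hawk would give 6, so Player I would deviate.
Player II earns 0; switching to Hawk would give -4, so Player II has no profitable deviation.
Since at least one player can profitably deviate, this is not a Nash equilibrium.

No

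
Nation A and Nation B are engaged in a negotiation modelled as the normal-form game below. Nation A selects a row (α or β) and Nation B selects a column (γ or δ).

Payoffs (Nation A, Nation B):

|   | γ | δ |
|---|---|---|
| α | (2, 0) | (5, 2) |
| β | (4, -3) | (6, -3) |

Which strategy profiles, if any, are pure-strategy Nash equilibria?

(α, γ): Nation A prefers β (4 > 2); Nation B prefers δ (2 > 0) — not an equilibrium.
(α, δ): Nation A prefers β (6 > 5) — not an equilibrium.
(β, γ): Nation A gets 4 ≥ 2 from α, and Nation B gets -3 ≥ -3 from δ — Nash equilibrium.
(β, δ): Nation A gets 6 ≥ 5 from α, and Nation B gets -3 ≥ -3 from γ — Nash equilibrium.

(β, γ) and (β, δ)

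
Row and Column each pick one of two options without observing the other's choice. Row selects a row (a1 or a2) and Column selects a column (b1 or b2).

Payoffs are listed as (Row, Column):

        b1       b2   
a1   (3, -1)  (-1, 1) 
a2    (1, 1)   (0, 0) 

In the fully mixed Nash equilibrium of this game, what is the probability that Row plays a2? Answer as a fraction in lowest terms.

Let p be the probability that Row plays a1. In a completely mixed equilibrium, Column must be indifferent between b1 and b2.
Column's expected payoff from b1 is −p + (1−p); from b2 it is p.
Setting these equal: −2p + 1 = p, so p = 1/3.
Therefore Row plays a2 with probability 1 − 1/3 = 2/3.

2/3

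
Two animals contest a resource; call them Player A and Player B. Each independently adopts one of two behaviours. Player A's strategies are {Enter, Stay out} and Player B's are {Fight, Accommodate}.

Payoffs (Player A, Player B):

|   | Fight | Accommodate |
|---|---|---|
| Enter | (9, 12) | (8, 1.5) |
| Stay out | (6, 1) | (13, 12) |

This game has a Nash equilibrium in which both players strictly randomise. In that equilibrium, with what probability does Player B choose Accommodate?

Let y be the probability that Player B plays Fight. In a completely mixed equilibrium, Player A must be indifferent between Enter and Stay out.
Player A's expected payoff from Enter is 9y + 8(1−y); from Stay out it is 6y + 13(1−y).
Setting these equal: y + 8 = −7y + 13, so y = 5/8.
Therefore Player B plays Accommodate with probability 1 − 5/8 = 3/8.

3/8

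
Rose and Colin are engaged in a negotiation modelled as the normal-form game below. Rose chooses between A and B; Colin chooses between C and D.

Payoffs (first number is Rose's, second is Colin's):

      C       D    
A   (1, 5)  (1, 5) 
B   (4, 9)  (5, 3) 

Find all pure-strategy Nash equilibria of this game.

(B, C)

(A, C): Rose prefers B (4 > 1) — not an equilibrium.
(A, D): Rose prefers B (5 > 1) — not an equilibrium.
(B, C): Rose gets 4 ≥ 1 from A, and Colin gets 9 ≥ 3 from D — Nash equilibrium.
(B, D): Colin prefers C (9 > 3) — not an equilibrium.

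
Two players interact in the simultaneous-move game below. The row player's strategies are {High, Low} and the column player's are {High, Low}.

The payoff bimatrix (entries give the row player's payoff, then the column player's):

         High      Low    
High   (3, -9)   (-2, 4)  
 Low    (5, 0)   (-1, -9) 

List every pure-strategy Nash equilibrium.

(Low, High)

(High, High): the row player prefers Low (5 > 3); the column player prefers Low (4 > -9) — not an equilibrium.
(High, Low): the row player prefers Low (-1 > -2) — not an equilibrium.
(Low, High): the row player gets 5 ≥ 3 from High, and the column player gets 0 ≥ -9 from Low — Nash equilibrium.
(Low, Low): the column player prefers High (0 > -9) — not an equilibrium.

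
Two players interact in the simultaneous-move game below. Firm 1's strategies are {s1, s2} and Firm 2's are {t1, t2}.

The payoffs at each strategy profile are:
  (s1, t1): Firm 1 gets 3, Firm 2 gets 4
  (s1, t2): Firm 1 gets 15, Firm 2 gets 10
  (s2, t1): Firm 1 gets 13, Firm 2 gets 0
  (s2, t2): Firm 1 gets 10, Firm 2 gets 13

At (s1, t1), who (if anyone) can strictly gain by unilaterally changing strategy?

Firm 1 at (s1, t1) earns 3; deviating to s2 yields 13 — a strict improvement.
Firm 2 earns 4; deviating to t2 yields 10 — a strict improvement.
Both Firm 1 and Firm 2 have strictly profitable deviations.

Both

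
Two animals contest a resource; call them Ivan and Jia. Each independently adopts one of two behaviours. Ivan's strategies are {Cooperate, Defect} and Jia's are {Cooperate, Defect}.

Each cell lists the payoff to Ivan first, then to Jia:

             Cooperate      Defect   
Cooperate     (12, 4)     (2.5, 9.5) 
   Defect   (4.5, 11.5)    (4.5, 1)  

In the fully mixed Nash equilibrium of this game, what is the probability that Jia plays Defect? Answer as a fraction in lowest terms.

Let c be the probability that Jia plays Cooperate. In a completely mixed equilibrium, Ivan must be indifferent between Cooperate and Defect.
Ivan's expected payoff from Cooperate is 12c + 2.5(1−c); from Defect it is 4.5c + 4.5(1−c).
Setting these equal: 9.5c + 2.5 = 4.5, so c = 4/19.
Therefore Jia plays Defect with probability 1 − 4/19 = 15/19.

15/19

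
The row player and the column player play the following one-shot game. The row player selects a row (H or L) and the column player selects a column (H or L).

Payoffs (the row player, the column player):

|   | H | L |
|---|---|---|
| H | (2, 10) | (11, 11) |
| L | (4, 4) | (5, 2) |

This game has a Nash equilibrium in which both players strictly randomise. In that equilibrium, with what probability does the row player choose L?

1/3

Let r be the probability that the row player plays H. In a completely mixed equilibrium, the column player must be indifferent between H and L.
The column player's expected payoff from H is 10r + 4(1−r); from L it is 11r + 2(1−r).
Setting these equal: 6r + 4 = 9r + 2, so r = 2/3.
Therefore the row player plays L with probability 1 − 2/3 = 1/3.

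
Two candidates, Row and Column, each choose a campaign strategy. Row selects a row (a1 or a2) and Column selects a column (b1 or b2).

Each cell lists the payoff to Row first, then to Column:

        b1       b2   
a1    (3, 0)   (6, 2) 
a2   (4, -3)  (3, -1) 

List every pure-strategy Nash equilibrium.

(a1, b2)

(a1, b1): Row prefers a2 (4 > 3); Column prefers b2 (2 > 0) — not an equilibrium.
(a1, b2): Row gets 6 ≥ 3 from a2, and Column gets 2 ≥ 0 from b1 — Nash equilibrium.
(a2, b1): Column prefers b2 (-1 > -3) — not an equilibrium.
(a2, b2): Row prefers a1 (6 > 3) — not an equilibrium.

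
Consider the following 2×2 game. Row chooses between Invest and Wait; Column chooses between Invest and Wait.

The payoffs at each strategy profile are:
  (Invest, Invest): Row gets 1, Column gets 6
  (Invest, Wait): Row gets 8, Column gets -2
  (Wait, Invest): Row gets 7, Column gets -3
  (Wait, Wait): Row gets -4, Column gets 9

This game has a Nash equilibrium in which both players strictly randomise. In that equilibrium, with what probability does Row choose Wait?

Let r be the probability that Row plays Invest. In a completely mixed equilibrium, Column must be indifferent between Invest and Wait.
Column's expected payoff from Invest is 6r − 3(1−r); from Wait it is −2r + 9(1−r).
Setting these equal: 9r − 3 = −11r + 9, so r = 3/5.
Therefore Row plays Wait with probability 1 − 3/5 = 2/5.

2/5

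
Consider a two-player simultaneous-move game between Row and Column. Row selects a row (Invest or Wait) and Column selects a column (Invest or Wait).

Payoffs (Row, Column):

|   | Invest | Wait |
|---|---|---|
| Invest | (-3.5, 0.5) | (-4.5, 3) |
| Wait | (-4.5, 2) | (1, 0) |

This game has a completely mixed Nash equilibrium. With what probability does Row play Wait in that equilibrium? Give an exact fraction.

Let x be the probability that Row plays Invest. In a completely mixed equilibrium, Column must be indifferent between Invest and Wait.
Column's expected payoff from Invest is 0.5x + 2(1−x); from Wait it is 3x.
Setting these equal: −1.5x + 2 = 3x, so x = 4/9.
Therefore Row plays Wait with probability 1 − 4/9 = 5/9.

5/9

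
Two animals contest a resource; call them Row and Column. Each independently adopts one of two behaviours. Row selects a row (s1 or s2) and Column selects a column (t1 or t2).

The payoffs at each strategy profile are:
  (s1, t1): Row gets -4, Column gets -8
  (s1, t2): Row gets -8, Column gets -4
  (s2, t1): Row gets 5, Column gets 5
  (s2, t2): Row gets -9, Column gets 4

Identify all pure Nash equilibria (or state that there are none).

(s1, t1): Row prefers s2 (5 > -4); Column prefers t2 (-4 > -8) — not an equilibrium.
(s1, t2): Row gets -8 ≥ -9 from s2, and Column gets -4 ≥ -8 from t1 — Nash equilibrium.
(s2, t1): Row gets 5 ≥ -4 from s1, and Column gets 5 ≥ 4 from t2 — Nash equilibrium.
(s2, t2): Row prefers s1 (-8 > -9); Column prefers t1 (5 > 4) — not an equilibrium.

(s1, t2) and (s2, t1)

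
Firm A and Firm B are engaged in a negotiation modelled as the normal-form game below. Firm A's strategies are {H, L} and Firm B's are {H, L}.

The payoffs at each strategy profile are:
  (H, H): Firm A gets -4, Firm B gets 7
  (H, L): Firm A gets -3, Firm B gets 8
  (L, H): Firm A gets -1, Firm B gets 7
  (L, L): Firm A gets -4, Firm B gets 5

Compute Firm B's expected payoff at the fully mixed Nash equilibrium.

First find x, the probability Firm A plays H, from Firm B's indifference between H and L: 7x + 7(1−x) = 8x + 5(1−x), giving x = 2/3.
Since Firm B is indifferent in equilibrium, Firm B's expected payoff equals the payoff from either column against (2/3, 1/3). Using H: 7(2/3) + 7(1/3) = 7.

7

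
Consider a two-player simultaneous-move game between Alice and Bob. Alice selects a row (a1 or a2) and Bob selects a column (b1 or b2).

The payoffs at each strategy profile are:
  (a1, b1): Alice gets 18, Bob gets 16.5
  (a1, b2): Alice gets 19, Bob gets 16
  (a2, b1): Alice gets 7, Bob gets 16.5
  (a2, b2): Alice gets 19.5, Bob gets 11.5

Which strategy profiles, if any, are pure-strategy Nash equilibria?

(a1, b1): Alice gets 18 ≥ 7 from a2, and Bob gets 16.5 ≥ 16 from b2 — Nash equilibrium.
(a1, b2): Alice prefers a2 (19.5 > 19); Bob prefers b1 (16.5 > 16) — not an equilibrium.
(a2, b1): Alice prefers a1 (18 > 7) — not an equilibrium.
(a2, b2): Bob prefers b1 (16.5 > 11.5) — not an equilibrium.

(a1, b1)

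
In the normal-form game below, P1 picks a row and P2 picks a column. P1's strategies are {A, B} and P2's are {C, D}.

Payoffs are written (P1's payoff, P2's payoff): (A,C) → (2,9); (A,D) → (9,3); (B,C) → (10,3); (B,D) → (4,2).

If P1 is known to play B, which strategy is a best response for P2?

C

Against B, P2 earns 3 from C and 2 from D.
So C is the best response.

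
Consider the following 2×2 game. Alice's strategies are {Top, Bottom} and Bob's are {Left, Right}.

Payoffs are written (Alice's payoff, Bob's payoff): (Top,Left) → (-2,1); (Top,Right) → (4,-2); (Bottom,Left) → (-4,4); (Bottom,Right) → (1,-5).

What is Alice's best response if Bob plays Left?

Against Left, Alice earns -2 from Top and -4 from Bottom.
So Top is the best response.

Top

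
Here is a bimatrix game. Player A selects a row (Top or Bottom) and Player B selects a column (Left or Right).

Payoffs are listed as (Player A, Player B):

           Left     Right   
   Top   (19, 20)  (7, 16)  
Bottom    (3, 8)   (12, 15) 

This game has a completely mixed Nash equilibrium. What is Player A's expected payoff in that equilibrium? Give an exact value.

69/7

First find y, the probability Player B plays Left, from Player A's indifference between Top and Bottom: 19y + 7(1−y) = 3y + 12(1−y), giving y = 5/21.
Since Player A is indifferent in equilibrium, Player A's expected payoff equals the payoff from either row against (5/21, 16/21). Using Top: 19(5/21) + 7(16/21) = 69/7.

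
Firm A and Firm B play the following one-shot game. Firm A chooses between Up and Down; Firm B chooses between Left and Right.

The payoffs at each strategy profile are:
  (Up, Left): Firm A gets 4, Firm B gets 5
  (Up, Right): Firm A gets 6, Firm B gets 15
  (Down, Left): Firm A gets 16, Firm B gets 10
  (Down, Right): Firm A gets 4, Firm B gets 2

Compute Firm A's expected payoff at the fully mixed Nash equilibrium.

40/7

First find q, the probability Firm B plays Left, from Firm A's indifference between Up and Down: 4q + 6(1−q) = 16q + 4(1−q), giving q = 1/7.
Since Firm A is indifferent in equilibrium, Firm A's expected payoff equals the payoff from either row against (1/7, 6/7). Using Up: 4(1/7) + 6(6/7) = 40/7.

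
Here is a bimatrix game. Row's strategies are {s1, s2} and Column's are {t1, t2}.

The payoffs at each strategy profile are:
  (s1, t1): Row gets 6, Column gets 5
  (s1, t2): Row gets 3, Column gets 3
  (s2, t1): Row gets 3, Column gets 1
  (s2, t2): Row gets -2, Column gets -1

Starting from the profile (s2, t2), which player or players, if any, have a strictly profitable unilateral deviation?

Both

Row at (s2, t2) earns -2; deviating to s1 yields 3 — a strict improvement.
Column earns -1; deviating to t1 yields 1 — a strict improvement.
Both Row and Column have strictly profitable deviations.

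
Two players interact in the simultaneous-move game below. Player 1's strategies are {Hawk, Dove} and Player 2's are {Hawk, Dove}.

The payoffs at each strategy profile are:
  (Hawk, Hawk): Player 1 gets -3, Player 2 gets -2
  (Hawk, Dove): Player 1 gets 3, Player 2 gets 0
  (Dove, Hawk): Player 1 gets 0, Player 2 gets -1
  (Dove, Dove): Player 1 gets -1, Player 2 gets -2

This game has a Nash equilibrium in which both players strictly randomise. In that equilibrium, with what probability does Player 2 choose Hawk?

Let y be the probability that Player 2 plays Hawk. In a completely mixed equilibrium, Player 1 must be indifferent between Hawk and Dove.
Player 1's expected payoff from Hawk is −3y + 3(1−y); from Dove it is −(1−y).
Setting these equal: −6y + 3 = y − 1, so y = 4/7.

4/7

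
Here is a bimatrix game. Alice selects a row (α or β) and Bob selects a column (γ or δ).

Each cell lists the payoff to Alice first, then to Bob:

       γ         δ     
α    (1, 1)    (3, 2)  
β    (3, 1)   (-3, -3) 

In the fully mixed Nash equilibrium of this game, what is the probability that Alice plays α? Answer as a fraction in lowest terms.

Let r be the probability that Alice plays α. In a completely mixed equilibrium, Bob must be indifferent between γ and δ.
Bob's expected payoff from γ is r + (1−r); from δ it is 2r − 3(1−r).
Setting these equal: 1 = 5r − 3, so r = 4/5.

4/5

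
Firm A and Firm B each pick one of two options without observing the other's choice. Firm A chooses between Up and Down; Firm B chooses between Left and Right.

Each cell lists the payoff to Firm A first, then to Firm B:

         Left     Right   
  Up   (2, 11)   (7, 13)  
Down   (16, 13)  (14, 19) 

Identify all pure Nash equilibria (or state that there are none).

(Down, Right)

(Up, Left): Firm A prefers Down (16 > 2); Firm B prefers Right (13 > 11) — not an equilibrium.
(Up, Right): Firm A prefers Down (14 > 7) — not an equilibrium.
(Down, Left): Firm B prefers Right (19 > 13) — not an equilibrium.
(Down, Right): Firm A gets 14 ≥ 7 from Up, and Firm B gets 19 ≥ 13 from Left — Nash equilibrium.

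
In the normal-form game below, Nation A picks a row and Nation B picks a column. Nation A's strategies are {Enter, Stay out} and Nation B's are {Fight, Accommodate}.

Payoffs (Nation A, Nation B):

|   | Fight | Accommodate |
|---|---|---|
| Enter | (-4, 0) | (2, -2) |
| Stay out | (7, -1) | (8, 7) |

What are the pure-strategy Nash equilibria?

(Stay out, Accommodate)

(Enter, Fight): Nation A prefers Stay out (7 > -4) — not an equilibrium.
(Enter, Accommodate): Nation A prefers Stay out (8 > 2); Nation B prefers Fight (0 > -2) — not an equilibrium.
(Stay out, Fight): Nation B prefers Accommodate (7 > -1) — not an equilibrium.
(Stay out, Accommodate): Nation A gets 8 ≥ 2 from Enter, and Nation B gets 7 ≥ -1 from Fight — Nash equilibrium.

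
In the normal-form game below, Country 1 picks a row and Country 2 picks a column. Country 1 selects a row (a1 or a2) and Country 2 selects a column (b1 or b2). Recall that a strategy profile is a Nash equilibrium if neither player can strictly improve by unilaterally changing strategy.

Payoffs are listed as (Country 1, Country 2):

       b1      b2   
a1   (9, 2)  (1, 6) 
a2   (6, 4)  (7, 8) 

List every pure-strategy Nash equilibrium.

(a1, b1): Country 2 prefers b2 (6 > 2) — not an equilibrium.
(a1, b2): Country 1 prefers a2 (7 > 1) — not an equilibrium.
(a2, b1): Country 1 prefers a1 (9 > 6); Country 2 prefers b2 (8 > 4) — not an equilibrium.
(a2, b2): Country 1 gets 7 ≥ 1 from a1, and Country 2 gets 8 ≥ 4 from b1 — Nash equilibrium.

(a2, b2)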